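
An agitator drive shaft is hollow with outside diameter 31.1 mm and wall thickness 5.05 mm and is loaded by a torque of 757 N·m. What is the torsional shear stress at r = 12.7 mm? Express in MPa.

J = π(d_o⁴ − d_i⁴)/32 = π(0.0311⁴ − 0.0210⁴)/32 = 7.275×10^-8 m⁴.
Shear stress varies linearly with radius: τ = T·r/J = 757.0 × 0.0127 / 7.275×10^-8 = 1.322×10^8 Pa.

132 MPa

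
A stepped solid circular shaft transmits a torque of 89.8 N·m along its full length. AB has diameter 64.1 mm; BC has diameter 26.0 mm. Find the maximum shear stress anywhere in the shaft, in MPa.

26.0 MPa

Under the same torque, τ_max = 16T/(πd³) is largest where d is smallest — segment BC (d = 26.0 mm).
τ_max = 16·89.80/(π·(0.0260)³) = 2.602×10^7 Pa.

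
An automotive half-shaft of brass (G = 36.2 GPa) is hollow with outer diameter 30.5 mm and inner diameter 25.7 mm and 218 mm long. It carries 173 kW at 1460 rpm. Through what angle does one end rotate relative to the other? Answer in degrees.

ω = 2π·1460/60 = 152.9 rad/s, so T = P/ω = 173×10³ / 152.9 = 1132 N·m.
J = π(d_o⁴ − d_i⁴)/32 = π(0.0305⁴ − 0.0257⁴)/32 = 4.213×10^-8 m⁴.
θ = T·L/(G·J) = 1132 × 0.218 / (36.2×10⁹ × 4.213×10^-8) = 0.1617 rad.

9.27°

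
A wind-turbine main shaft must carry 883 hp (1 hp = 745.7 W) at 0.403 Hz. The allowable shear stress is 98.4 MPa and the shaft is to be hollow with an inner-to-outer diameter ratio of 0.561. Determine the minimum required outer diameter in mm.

ω = 2π·0.403 = 2.532 rad/s, so T = P/ω = 883×745.7 / 2.532 = 260000 N·m.
For a hollow shaft with d_i/d_o = 0.561: τ_max = 16T/(π d_o³ (1−k⁴)), so d_o = [16T/(π τ_allow (1−k⁴))]^(1/3) = [16·260000/(π·9.84×10^7·0.9010)]^(1/3) = 0.2463 m.

246 mm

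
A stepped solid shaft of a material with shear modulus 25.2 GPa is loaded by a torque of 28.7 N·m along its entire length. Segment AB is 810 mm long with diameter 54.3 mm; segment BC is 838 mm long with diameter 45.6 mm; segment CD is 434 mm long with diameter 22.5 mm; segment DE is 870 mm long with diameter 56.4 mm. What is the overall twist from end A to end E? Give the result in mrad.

24.0 mrad

J_AB = π(0.0543)⁴/32 = 8.53×10^-7 m⁴; J_BC = π(0.0456)⁴/32 = 4.24×10^-7 m⁴; J_CD = π(0.0225)⁴/32 = 2.52×10^-8 m⁴; J_DE = π(0.0564)⁴/32 = 9.93×10^-7 m⁴.
θ = (T/G)·Σ L_i/J_i = (28.70/25.2×10⁹)·(0.810/8.53×10^-7 + 0.838/4.24×10^-7 + 0.434/2.52×10^-8 + 0.870/9.93×10^-7) = 0.02397 rad.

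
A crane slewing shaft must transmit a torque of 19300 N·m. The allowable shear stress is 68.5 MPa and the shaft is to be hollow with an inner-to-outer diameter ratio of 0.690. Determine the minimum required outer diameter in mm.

For a hollow shaft with d_i/d_o = 0.690: τ_max = 16T/(π d_o³ (1−k⁴)), so d_o = [16T/(π τ_allow (1−k⁴))]^(1/3) = [16·19300/(π·6.85×10^7·0.7733)]^(1/3) = 0.1229 m.

123 mm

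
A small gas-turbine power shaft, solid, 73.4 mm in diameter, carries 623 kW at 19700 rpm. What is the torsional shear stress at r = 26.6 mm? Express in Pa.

ω = 2π·19700/60 = 2063 rad/s, so T = P/ω = 623×10³ / 2063 = 302.0 N·m.
J = πd⁴/32 = π(0.0734)⁴/32 = 2.850×10^-6 m⁴.
Shear stress varies linearly with radius: τ = T·r/J = 302.0 × 0.0266 / 2.850×10^-6 = 2.819×10^6 Pa.

2.82e6 Pa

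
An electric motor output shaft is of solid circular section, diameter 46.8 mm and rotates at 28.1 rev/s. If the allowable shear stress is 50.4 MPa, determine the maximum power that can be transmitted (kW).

179 kW

J = πd⁴/32 = π(0.0468)⁴/32 = 4.710×10^-7 m⁴.
T_max = τ_allow·J/r = 5.04×10^7 × 4.710×10^-7 / 0.0234 = 1014 N·m.
ω = 2π·28.1 = 176.6 rad/s, so P_max = T_max·ω = 1.791×10^5 W.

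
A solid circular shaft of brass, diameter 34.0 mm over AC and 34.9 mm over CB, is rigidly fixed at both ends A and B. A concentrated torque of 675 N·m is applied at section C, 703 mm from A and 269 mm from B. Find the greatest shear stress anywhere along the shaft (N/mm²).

60.1 N/mm²

Compatibility: T_A·a/J_AC = T_B·b/J_CB with T_A + T_B = T₀.
J_AC = 1.31×10^-7 m⁴, J_CB = 1.46×10^-7 m⁴, so T_A = T₀·(J_AC/a)/((J_AC/a)+(J_CB/b)) = 173.0 N·m, T_B = 502.0 N·m.
τ in each portion: τ_AC = 2.24×10^7 Pa, τ_CB = 6.01×10^7 Pa; maximum is in CB.
τ_max = T_CB·r/J = 502.0·0.0175/1.46×10^-7 = 6.014×10^7 Pa.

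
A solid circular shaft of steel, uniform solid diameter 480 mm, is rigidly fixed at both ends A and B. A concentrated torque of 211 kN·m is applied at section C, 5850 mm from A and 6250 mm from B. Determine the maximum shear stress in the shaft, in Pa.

5.02e6 Pa

With uniform GJ and both ends fixed, compatibility θ_AC = θ_CB gives T_A·a = T_B·b, together with T_A + T_B = T₀.
T_A = T₀·b/(a+b) = 211000·6250/12100 = 109000 N·m; T_B = 102000 N·m.
τ in each portion: τ_AC = 5.02×10^6 Pa, τ_CB = 4.70×10^6 Pa; maximum is in AC.
τ_max = T_AC·r/J = 109000·0.240/5.21×10^-3 = 5.019×10^6 Pa.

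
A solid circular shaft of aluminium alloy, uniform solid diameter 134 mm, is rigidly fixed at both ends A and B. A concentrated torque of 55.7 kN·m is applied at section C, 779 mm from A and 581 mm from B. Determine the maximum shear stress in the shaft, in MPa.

With uniform GJ and both ends fixed, compatibility θ_AC = θ_CB gives T_A·a = T_B·b, together with T_A + T_B = T₀.
T_A = T₀·b/(a+b) = 55700·581/1360 = 23800 N·m; T_B = 31900 N·m.
τ in each portion: τ_AC = 5.04×10^7 Pa, τ_CB = 6.75×10^7 Pa; maximum is in CB.
τ_max = T_CB·r/J = 31900·0.0670/3.17×10^-5 = 6.753×10^7 Pa.

67.5 MPa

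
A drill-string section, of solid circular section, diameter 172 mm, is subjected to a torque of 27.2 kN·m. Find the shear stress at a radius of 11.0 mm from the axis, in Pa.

J = πd⁴/32 = π(0.172)⁴/32 = 8.592×10^-5 m⁴.
Shear stress varies linearly with radius: τ = T·r/J = 27200 × 0.0110 / 8.592×10^-5 = 3.482×10^6 Pa.

3.48e6 Pa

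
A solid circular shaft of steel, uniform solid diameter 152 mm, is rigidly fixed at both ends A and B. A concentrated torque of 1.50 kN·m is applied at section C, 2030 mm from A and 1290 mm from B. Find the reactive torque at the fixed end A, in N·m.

583 N·m

With uniform GJ and both ends fixed, compatibility θ_AC = θ_CB gives T_A·a = T_B·b, together with T_A + T_B = T₀.
T_A = T₀·b/(a+b) = 1500·1290/3320 = 582.8 N·m; T_B = 917.2 N·m.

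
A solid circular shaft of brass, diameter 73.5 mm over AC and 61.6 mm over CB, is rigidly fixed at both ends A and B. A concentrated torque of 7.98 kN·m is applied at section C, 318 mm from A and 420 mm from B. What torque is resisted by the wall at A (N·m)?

Compatibility: T_A·a/J_AC = T_B·b/J_CB with T_A + T_B = T₀.
J_AC = 2.87×10^-6 m⁴, J_CB = 1.41×10^-6 m⁴, so T_A = T₀·(J_AC/a)/((J_AC/a)+(J_CB/b)) = 5810 N·m, T_B = 2170 N·m.

5810 N·m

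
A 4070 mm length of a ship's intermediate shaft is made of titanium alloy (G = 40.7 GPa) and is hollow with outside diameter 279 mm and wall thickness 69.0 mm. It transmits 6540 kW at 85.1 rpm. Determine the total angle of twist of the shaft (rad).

ω = 2π·85.1/60 = 8.912 rad/s, so T = P/ω = 6540×10³ / 8.912 = 733900 N·m.
J = π(d_o⁴ − d_i⁴)/32 = π(0.279⁴ − 0.141⁴)/32 = 5.561×10^-4 m⁴.
θ = T·L/(G·J) = 733900 × 4.07 / (40.7×10⁹ × 5.561×10^-4) = 0.1320 rad.

0.132 rad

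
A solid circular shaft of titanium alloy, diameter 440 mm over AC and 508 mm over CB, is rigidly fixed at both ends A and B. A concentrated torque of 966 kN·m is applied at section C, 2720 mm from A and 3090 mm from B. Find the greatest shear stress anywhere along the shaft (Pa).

2.29e7 Pa

Compatibility: T_A·a/J_AC = T_B·b/J_CB with T_A + T_B = T₀.
J_AC = 3.68×10^-3 m⁴, J_CB = 6.54×10^-3 m⁴, so T_A = T₀·(J_AC/a)/((J_AC/a)+(J_CB/b)) = 376700 N·m, T_B = 589300 N·m.
τ in each portion: τ_AC = 2.25×10^7 Pa, τ_CB = 2.29×10^7 Pa; maximum is in CB.
τ_max = T_CB·r/J = 589300·0.254/6.54×10^-3 = 2.289×10^7 Pa.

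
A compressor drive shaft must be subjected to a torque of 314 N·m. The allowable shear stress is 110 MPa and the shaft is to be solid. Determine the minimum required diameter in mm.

24.4 mm

For a solid shaft τ_max = 16T/(πd³), so d = (16T/(π τ_allow))^(1/3) = (16·314.0/(π·1.10×10^8))^(1/3) = 0.02441 m.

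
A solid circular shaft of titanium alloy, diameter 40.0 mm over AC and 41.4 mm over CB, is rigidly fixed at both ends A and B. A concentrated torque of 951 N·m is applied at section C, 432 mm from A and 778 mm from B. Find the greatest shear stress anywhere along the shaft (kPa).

Compatibility: T_A·a/J_AC = T_B·b/J_CB with T_A + T_B = T₀.
J_AC = 2.51×10^-7 m⁴, J_CB = 2.88×10^-7 m⁴, so T_A = T₀·(J_AC/a)/((J_AC/a)+(J_CB/b)) = 580.9 N·m, T_B = 370.1 N·m.
τ in each portion: τ_AC = 4.62×10^7 Pa, τ_CB = 2.66×10^7 Pa; maximum is in AC.
τ_max = T_AC·r/J = 580.9·0.0200/2.51×10^-7 = 4.622×10^7 Pa.

46200 kPa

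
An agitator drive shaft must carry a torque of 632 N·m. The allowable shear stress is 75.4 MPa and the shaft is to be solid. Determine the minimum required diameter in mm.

34.9 mm

For a solid shaft τ_max = 16T/(πd³), so d = (16T/(π τ_allow))^(1/3) = (16·632.0/(π·7.54×10^7))^(1/3) = 0.03495 m.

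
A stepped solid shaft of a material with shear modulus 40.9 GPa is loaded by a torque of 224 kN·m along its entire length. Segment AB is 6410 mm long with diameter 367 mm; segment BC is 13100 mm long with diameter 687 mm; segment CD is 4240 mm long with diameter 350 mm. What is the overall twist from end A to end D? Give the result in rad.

0.0388 rad

J_AB = π(0.367)⁴/32 = 1.78×10^-3 m⁴; J_BC = π(0.687)⁴/32 = 0.0219 m⁴; J_CD = π(0.350)⁴/32 = 1.47×10^-3 m⁴.
θ = (T/G)·Σ L_i/J_i = (224000/40.9×10⁹)·(6.41/1.78×10^-3 + 13.1/0.0219 + 4.24/1.47×10^-3) = 0.03875 rad.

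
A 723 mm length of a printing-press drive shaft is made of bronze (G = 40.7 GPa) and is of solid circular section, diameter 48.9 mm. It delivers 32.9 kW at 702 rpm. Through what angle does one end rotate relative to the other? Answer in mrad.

14.2 mrad

ω = 2π·702/60 = 73.51 rad/s, so T = P/ω = 32.9×10³ / 73.51 = 447.5 N·m.
J = πd⁴/32 = π(0.0489)⁴/32 = 5.614×10^-7 m⁴.
θ = T·L/(G·J) = 447.5 × 0.723 / (40.7×10⁹ × 5.614×10^-7) = 0.01416 rad.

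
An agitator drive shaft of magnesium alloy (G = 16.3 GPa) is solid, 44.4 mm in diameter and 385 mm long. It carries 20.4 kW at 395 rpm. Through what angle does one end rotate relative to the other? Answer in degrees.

ω = 2π·395/60 = 41.36 rad/s, so T = P/ω = 20.4×10³ / 41.36 = 493.2 N·m.
J = πd⁴/32 = π(0.0444)⁴/32 = 3.815×10^-7 m⁴.
θ = T·L/(G·J) = 493.2 × 0.385 / (16.3×10⁹ × 3.815×10^-7) = 0.03053 rad.

1.75°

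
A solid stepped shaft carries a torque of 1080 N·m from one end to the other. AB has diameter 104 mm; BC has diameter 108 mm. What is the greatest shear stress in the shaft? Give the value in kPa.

Under the same torque, τ_max = 16T/(πd³) is largest where d is smallest — segment AB (d = 104 mm).
τ_max = 16·1080/(π·(0.104)³) = 4.890×10^6 Pa.

4890 kPa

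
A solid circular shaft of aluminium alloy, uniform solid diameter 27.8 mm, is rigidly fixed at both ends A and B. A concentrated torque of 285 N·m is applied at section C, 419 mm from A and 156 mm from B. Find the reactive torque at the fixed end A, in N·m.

With uniform GJ and both ends fixed, compatibility θ_AC = θ_CB gives T_A·a = T_B·b, together with T_A + T_B = T₀.
T_A = T₀·b/(a+b) = 285.0·156/575.0 = 77.32 N·m; T_B = 207.7 N·m.

77.3 N·m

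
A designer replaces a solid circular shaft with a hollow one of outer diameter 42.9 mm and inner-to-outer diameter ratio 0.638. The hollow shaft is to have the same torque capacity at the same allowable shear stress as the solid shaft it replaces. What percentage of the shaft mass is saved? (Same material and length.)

33.1 %

Equal τ_max and T ⇒ the solid shaft needs d_s³ = d_o³(1−k⁴), so d_s = 42.9·(1−0.638⁴)^(1/3) = 40.39 mm.
Area ratio A_h/A_s = d_o²(1−k²)/d_s² = (1−k²)/(1−k⁴)^(2/3) = 0.6691.
Mass saving = 1 − 0.6691 = 33.1 %.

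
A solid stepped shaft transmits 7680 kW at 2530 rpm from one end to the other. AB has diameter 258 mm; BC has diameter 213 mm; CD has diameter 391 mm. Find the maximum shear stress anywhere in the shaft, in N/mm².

15.3 N/mm²

ω = 2π·2530/60 = 264.9 rad/s, so T = P/ω = 7680×10³ / 264.9 = 28990 N·m.
Under the same torque, τ_max = 16T/(πd³) is largest where d is smallest — segment BC (d = 213 mm).
τ_max = 16·28990/(π·(0.213)³) = 1.528×10^7 Pa.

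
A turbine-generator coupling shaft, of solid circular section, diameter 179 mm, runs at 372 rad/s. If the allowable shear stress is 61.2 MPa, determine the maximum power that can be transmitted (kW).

J = πd⁴/32 = π(0.179)⁴/32 = 1.008×10^-4 m⁴.
T_max = τ_allow·J/r = 6.12×10^7 × 1.008×10^-4 / 0.0895 = 68920 N·m.
ω = 372 rad/s, so P_max = T_max·ω = 2.564×10^7 W.

25600 kW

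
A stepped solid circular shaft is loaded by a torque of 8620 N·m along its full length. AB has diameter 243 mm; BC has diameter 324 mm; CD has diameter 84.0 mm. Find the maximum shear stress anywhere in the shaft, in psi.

Under the same torque, τ_max = 16T/(πd³) is largest where d is smallest — segment CD (d = 84.0 mm).
τ_max = 16·8620/(π·(0.0840)³) = 7.407×10^7 Pa.

10700 psi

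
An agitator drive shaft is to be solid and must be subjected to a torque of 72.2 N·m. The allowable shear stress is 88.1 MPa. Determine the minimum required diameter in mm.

16.1 mm

For a solid shaft τ_max = 16T/(πd³), so d = (16T/(π τ_allow))^(1/3) = (16·72.20/(π·8.81×10^7))^(1/3) = 0.01610 m.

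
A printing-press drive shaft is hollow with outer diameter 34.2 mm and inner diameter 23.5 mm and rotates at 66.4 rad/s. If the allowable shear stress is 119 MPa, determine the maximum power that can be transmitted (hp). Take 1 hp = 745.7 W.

J = π(d_o⁴ − d_i⁴)/32 = π(0.0342⁴ − 0.0235⁴)/32 = 1.044×10^-7 m⁴.
T_max = τ_allow·J/r = 1.19×10^8 × 1.044×10^-7 / 0.0171 = 726.3 N·m.
ω = 66.4 rad/s, so P_max = T_max·ω = 4.823×10^4 W.

64.7 hp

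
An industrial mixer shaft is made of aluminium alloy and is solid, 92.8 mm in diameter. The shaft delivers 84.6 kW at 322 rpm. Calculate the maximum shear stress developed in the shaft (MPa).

ω = 2π·322/60 = 33.72 rad/s, so T = P/ω = 84.6×10³ / 33.72 = 2509 N·m.
J = πd⁴/32 = π(0.0928)⁴/32 = 7.281×10^-6 m⁴.
τ_max = T·r/J = 2509 × 0.0464 / 7.281×10^-6 = 1.599×10^7 Pa.

16.0 MPa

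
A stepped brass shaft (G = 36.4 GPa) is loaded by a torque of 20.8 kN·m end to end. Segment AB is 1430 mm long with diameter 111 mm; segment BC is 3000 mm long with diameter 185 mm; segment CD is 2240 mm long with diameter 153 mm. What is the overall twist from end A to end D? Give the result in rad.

0.0935 rad

J_AB = π(0.111)⁴/32 = 1.49×10^-5 m⁴; J_BC = π(0.185)⁴/32 = 1.15×10^-4 m⁴; J_CD = π(0.153)⁴/32 = 5.38×10^-5 m⁴.
θ = (T/G)·Σ L_i/J_i = (20800/36.4×10⁹)·(1.43/1.49×10^-5 + 3.00/1.15×10^-4 + 2.24/5.38×10^-5) = 0.09353 rad.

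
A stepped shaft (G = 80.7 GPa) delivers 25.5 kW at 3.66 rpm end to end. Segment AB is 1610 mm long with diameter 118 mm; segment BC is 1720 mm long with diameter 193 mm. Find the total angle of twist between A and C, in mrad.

80.1 mrad

ω = 2π·3.66/60 = 0.3833 rad/s, so T = P/ω = 25.5×10³ / 0.3833 = 66530 N·m.
J_AB = π(0.118)⁴/32 = 1.90×10^-5 m⁴; J_BC = π(0.193)⁴/32 = 1.36×10^-4 m⁴.
θ = (T/G)·Σ L_i/J_i = (66530/80.7×10⁹)·(1.61/1.90×10^-5 + 1.72/1.36×10^-4) = 0.08015 rad.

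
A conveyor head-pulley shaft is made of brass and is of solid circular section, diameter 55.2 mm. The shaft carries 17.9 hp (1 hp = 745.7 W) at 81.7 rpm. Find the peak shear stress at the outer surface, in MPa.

47.2 MPa

ω = 2π·81.7/60 = 8.556 rad/s, so T = P/ω = 17.9×745.7 / 8.556 = 1560 N·m.
J = πd⁴/32 = π(0.0552)⁴/32 = 9.115×10^-7 m⁴.
τ_max = T·r/J = 1560 × 0.0276 / 9.115×10^-7 = 4.724×10^7 Pa.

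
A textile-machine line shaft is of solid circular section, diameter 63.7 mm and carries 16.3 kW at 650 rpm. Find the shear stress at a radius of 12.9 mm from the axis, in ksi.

ω = 2π·650/60 = 68.07 rad/s, so T = P/ω = 16.3×10³ / 68.07 = 239.5 N·m.
J = πd⁴/32 = π(0.0637)⁴/32 = 1.616×10^-6 m⁴.
Shear stress varies linearly with radius: τ = T·r/J = 239.5 × 0.0129 / 1.616×10^-6 = 1.911×10^6 Pa.

0.277 ksi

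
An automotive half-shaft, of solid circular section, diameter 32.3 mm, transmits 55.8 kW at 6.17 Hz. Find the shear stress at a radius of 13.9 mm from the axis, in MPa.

ω = 2π·6.17 = 38.77 rad/s, so T = P/ω = 55.8×10³ / 38.77 = 1439 N·m.
J = πd⁴/32 = π(0.0323)⁴/32 = 1.069×10^-7 m⁴.
Shear stress varies linearly with radius: τ = T·r/J = 1439 × 0.0139 / 1.069×10^-7 = 1.872×10^8 Pa.

187 MPa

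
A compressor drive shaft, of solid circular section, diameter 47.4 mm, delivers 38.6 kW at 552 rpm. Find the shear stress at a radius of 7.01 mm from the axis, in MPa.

ω = 2π·552/60 = 57.81 rad/s, so T = P/ω = 38.6×10³ / 57.81 = 667.8 N·m.
J = πd⁴/32 = π(0.0474)⁴/32 = 4.956×10^-7 m⁴.
Shear stress varies linearly with radius: τ = T·r/J = 667.8 × 0.00701 / 4.956×10^-7 = 9.445×10^6 Pa.

9.45 MPa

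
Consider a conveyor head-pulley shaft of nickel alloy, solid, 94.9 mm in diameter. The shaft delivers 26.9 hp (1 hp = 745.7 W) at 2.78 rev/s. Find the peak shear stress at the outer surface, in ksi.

ω = 2π·2.78 = 17.47 rad/s, so T = P/ω = 26.9×745.7 / 17.47 = 1148 N·m.
J = πd⁴/32 = π(0.0949)⁴/32 = 7.963×10^-6 m⁴.
τ_max = T·r/J = 1148 × 0.0475 / 7.963×10^-6 = 6.843×10^6 Pa.

0.993 ksi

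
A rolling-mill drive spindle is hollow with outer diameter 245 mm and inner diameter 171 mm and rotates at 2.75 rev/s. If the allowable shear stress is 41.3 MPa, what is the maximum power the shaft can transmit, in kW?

J = π(d_o⁴ − d_i⁴)/32 = π(0.245⁴ − 0.171⁴)/32 = 2.698×10^-4 m⁴.
T_max = τ_allow·J/r = 4.13×10^7 × 2.698×10^-4 / 0.122 = 90950 N·m.
ω = 2π·2.75 = 17.28 rad/s, so P_max = T_max·ω = 1.572×10^6 W.

1570 kW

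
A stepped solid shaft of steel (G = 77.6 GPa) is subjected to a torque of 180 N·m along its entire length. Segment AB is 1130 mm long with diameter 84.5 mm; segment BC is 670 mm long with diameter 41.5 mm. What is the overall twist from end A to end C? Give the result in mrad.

5.86 mrad

J_AB = π(0.0845)⁴/32 = 5.01×10^-6 m⁴; J_BC = π(0.0415)⁴/32 = 2.91×10^-7 m⁴.
θ = (T/G)·Σ L_i/J_i = (180.0/77.6×10⁹)·(1.13/5.01×10^-6 + 0.670/2.91×10^-7) = 5.861×10^-3 rad.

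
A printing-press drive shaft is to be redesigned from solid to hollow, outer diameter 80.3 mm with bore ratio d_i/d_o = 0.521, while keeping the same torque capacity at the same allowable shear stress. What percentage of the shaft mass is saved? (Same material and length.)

23.3 %

Equal τ_max and T ⇒ the solid shaft needs d_s³ = d_o³(1−k⁴), so d_s = 80.3·(1−0.521⁴)^(1/3) = 78.28 mm.
Area ratio A_h/A_s = d_o²(1−k²)/d_s² = (1−k²)/(1−k⁴)^(2/3) = 0.7667.
Mass saving = 1 − 0.7667 = 23.3 %.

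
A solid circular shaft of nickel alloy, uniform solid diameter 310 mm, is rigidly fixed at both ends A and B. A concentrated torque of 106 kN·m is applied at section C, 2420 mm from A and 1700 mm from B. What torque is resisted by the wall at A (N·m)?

43700 N·m

With uniform GJ and both ends fixed, compatibility θ_AC = θ_CB gives T_A·a = T_B·b, together with T_A + T_B = T₀.
T_A = T₀·b/(a+b) = 106000·1700/4120 = 43740 N·m; T_B = 62260 N·m.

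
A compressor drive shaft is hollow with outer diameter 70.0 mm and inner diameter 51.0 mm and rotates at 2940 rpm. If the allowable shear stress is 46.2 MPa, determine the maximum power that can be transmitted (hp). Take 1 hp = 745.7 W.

923 hp

J = π(d_o⁴ − d_i⁴)/32 = π(0.0700⁴ − 0.0510⁴)/32 = 1.693×10^-6 m⁴.
T_max = τ_allow·J/r = 4.62×10^7 × 1.693×10^-6 / 0.0350 = 2235 N·m.
ω = 2π·2940/60 = 307.9 rad/s, so P_max = T_max·ω = 6.880×10^5 W.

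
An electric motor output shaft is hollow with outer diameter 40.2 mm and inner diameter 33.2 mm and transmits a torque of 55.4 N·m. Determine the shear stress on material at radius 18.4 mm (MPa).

J = π(d_o⁴ − d_i⁴)/32 = π(0.0402⁴ − 0.0332⁴)/32 = 1.371×10^-7 m⁴.
Shear stress varies linearly with radius: τ = T·r/J = 55.40 × 0.0184 / 1.371×10^-7 = 7.434×10^6 Pa.

7.43 MPa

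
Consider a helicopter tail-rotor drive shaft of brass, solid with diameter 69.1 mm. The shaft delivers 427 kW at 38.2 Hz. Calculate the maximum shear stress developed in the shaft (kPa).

ω = 2π·38.2 = 240.0 rad/s, so T = P/ω = 427×10³ / 240.0 = 1779 N·m.
J = πd⁴/32 = π(0.0691)⁴/32 = 2.238×10^-6 m⁴.
τ_max = T·r/J = 1779 × 0.0345 / 2.238×10^-6 = 2.746×10^7 Pa.

27500 kPa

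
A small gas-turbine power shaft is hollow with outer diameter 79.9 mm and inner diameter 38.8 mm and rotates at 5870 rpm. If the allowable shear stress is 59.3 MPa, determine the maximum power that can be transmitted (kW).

3450 kW

J = π(d_o⁴ − d_i⁴)/32 = π(0.0799⁴ − 0.0388⁴)/32 = 3.779×10^-6 m⁴.
T_max = τ_allow·J/r = 5.93×10^7 × 3.779×10^-6 / 0.0399 = 5609 N·m.
ω = 2π·5870/60 = 614.7 rad/s, so P_max = T_max·ω = 3.448×10^6 W.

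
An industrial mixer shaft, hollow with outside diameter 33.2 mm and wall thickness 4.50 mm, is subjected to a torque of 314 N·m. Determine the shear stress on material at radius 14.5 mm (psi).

7710 psi

J = π(d_o⁴ − d_i⁴)/32 = π(0.0332⁴ − 0.0242⁴)/32 = 8.560×10^-8 m⁴.
Shear stress varies linearly with radius: τ = T·r/J = 314.0 × 0.0145 / 8.560×10^-8 = 5.319×10^7 Pa.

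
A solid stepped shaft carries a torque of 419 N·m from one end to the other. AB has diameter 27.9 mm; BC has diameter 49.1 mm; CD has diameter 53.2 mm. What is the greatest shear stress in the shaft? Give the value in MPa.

98.3 MPa

Under the same torque, τ_max = 16T/(πd³) is largest where d is smallest — segment AB (d = 27.9 mm).
τ_max = 16·419.0/(π·(0.0279)³) = 9.826×10^7 Pa.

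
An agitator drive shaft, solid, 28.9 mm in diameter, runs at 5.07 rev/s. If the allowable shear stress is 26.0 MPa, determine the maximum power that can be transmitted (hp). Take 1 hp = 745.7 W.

J = πd⁴/32 = π(0.0289)⁴/32 = 6.848×10^-8 m⁴.
T_max = τ_allow·J/r = 2.60×10^7 × 6.848×10^-8 / 0.0144 = 123.2 N·m.
ω = 2π·5.07 = 31.86 rad/s, so P_max = T_max·ω = 3925 W.

5.26 hp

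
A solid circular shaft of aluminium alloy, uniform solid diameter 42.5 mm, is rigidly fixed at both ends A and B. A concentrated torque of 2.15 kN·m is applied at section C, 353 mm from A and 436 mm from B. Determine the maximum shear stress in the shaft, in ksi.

With uniform GJ and both ends fixed, compatibility θ_AC = θ_CB gives T_A·a = T_B·b, together with T_A + T_B = T₀.
T_A = T₀·b/(a+b) = 2150·436/789.0 = 1188 N·m; T_B = 961.9 N·m.
τ in each portion: τ_AC = 7.88×10^7 Pa, τ_CB = 6.38×10^7 Pa; maximum is in AC.
τ_max = T_AC·r/J = 1188·0.0213/3.20×10^-7 = 7.882×10^7 Pa.

11.4 ksi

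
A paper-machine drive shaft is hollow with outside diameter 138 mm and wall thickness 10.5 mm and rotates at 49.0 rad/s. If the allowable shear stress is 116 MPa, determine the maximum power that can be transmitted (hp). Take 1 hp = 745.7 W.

J = π(d_o⁴ − d_i⁴)/32 = π(0.138⁴ − 0.117⁴)/32 = 1.721×10^-5 m⁴.
T_max = τ_allow·J/r = 1.16×10^8 × 1.721×10^-5 / 0.0690 = 28930 N·m.
ω = 49.0 rad/s, so P_max = T_max·ω = 1.418×10^6 W.

1900 hp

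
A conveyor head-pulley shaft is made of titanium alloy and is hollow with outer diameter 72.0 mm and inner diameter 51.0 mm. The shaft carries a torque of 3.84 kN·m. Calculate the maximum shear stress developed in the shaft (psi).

10200 psi

J = π(d_o⁴ − d_i⁴)/32 = π(0.0720⁴ − 0.0510⁴)/32 = 1.974×10^-6 m⁴.
τ_max = T·r/J = 3840 × 0.0360 / 1.974×10^-6 = 7.002×10^7 Pa.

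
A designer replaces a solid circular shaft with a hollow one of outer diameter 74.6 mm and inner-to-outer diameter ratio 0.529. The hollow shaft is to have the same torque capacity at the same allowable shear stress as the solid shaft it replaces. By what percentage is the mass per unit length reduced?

24.0 %

Equal τ_max and T ⇒ the solid shaft needs d_s³ = d_o³(1−k⁴), so d_s = 74.6·(1−0.529⁴)^(1/3) = 72.60 mm.
Area ratio A_h/A_s = d_o²(1−k²)/d_s² = (1−k²)/(1−k⁴)^(2/3) = 0.7604.
Mass saving = 1 − 0.7604 = 24.0 %.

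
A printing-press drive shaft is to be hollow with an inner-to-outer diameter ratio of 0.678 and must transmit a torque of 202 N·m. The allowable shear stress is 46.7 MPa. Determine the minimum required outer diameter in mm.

For a hollow shaft with d_i/d_o = 0.678: τ_max = 16T/(π d_o³ (1−k⁴)), so d_o = [16T/(π τ_allow (1−k⁴))]^(1/3) = [16·202.0/(π·4.67×10^7·0.7887)]^(1/3) = 0.03034 m.

30.3 mm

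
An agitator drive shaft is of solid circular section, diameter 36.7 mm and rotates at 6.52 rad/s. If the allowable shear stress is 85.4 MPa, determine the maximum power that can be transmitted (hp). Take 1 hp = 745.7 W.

7.25 hp

J = πd⁴/32 = π(0.0367)⁴/32 = 1.781×10^-7 m⁴.
T_max = τ_allow·J/r = 8.54×10^7 × 1.781×10^-7 / 0.0184 = 828.9 N·m.
ω = 6.52 rad/s, so P_max = T_max·ω = 5404 W.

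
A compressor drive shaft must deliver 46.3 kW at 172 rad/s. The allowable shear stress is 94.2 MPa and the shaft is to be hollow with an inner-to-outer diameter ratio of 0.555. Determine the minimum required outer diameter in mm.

ω = 172 rad/s, so T = P/ω = 46.3×10³ / 172.0 = 269.2 N·m.
For a hollow shaft with d_i/d_o = 0.555: τ_max = 16T/(π d_o³ (1−k⁴)), so d_o = [16T/(π τ_allow (1−k⁴))]^(1/3) = [16·269.2/(π·9.42×10^7·0.9051)]^(1/3) = 0.02524 m.

25.2 mm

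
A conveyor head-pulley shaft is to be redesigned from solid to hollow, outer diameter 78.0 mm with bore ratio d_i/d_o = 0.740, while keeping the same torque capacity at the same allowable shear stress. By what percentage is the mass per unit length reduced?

Equal τ_max and T ⇒ the solid shaft needs d_s³ = d_o³(1−k⁴), so d_s = 78.0·(1−0.740⁴)^(1/3) = 69.26 mm.
Area ratio A_h/A_s = d_o²(1−k²)/d_s² = (1−k²)/(1−k⁴)^(2/3) = 0.5738.
Mass saving = 1 − 0.5738 = 42.6 %.

42.6 %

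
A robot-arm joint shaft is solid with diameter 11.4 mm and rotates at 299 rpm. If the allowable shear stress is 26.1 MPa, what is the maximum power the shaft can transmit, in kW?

J = πd⁴/32 = π(0.0114)⁴/32 = 1.658×10^-9 m⁴.
T_max = τ_allow·J/r = 2.61×10^7 × 1.658×10^-9 / 0.00570 = 7.593 N·m.
ω = 2π·299/60 = 31.31 rad/s, so P_max = T_max·ω = 237.7 W.

0.238 kW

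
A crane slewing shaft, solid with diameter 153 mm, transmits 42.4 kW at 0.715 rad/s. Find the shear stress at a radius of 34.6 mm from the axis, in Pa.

ω = 0.715 rad/s, so T = P/ω = 42.4×10³ / 0.7150 = 59300 N·m.
J = πd⁴/32 = π(0.153)⁴/32 = 5.380×10^-5 m⁴.
Shear stress varies linearly with radius: τ = T·r/J = 59300 × 0.0346 / 5.380×10^-5 = 3.814×10^7 Pa.

3.81e7 Pa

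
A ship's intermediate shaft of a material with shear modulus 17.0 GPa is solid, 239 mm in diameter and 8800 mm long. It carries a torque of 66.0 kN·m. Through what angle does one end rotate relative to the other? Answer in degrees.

J = πd⁴/32 = π(0.239)⁴/32 = 3.203×10^-4 m⁴.
θ = T·L/(G·J) = 66000 × 8.80 / (17.0×10⁹ × 3.203×10^-4) = 0.1067 rad.

6.11°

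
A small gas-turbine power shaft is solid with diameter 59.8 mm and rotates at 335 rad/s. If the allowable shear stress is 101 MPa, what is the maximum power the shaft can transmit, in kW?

J = πd⁴/32 = π(0.0598)⁴/32 = 1.255×10^-6 m⁴.
T_max = τ_allow·J/r = 1.01×10^8 × 1.255×10^-6 / 0.0299 = 4241 N·m.
ω = 335 rad/s, so P_max = T_max·ω = 1.421×10^6 W.

1420 kW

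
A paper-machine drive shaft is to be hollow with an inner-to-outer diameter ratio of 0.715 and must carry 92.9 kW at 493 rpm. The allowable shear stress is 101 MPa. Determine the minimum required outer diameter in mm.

ω = 2π·493/60 = 51.63 rad/s, so T = P/ω = 92.9×10³ / 51.63 = 1799 N·m.
For a hollow shaft with d_i/d_o = 0.715: τ_max = 16T/(π d_o³ (1−k⁴)), so d_o = [16T/(π τ_allow (1−k⁴))]^(1/3) = [16·1799/(π·1.01×10^8·0.7386)]^(1/3) = 0.04971 m.

49.7 mm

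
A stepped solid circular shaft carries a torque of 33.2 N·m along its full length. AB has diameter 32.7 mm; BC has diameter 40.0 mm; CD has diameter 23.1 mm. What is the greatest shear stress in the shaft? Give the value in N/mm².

Under the same torque, τ_max = 16T/(πd³) is largest where d is smallest — segment CD (d = 23.1 mm).
τ_max = 16·33.20/(π·(0.0231)³) = 1.372×10^7 Pa.

13.7 N/mm²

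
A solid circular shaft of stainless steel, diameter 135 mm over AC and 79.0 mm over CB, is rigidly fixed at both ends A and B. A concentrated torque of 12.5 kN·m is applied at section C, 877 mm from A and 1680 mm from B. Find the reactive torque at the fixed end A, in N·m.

11800 N·m

Compatibility: T_A·a/J_AC = T_B·b/J_CB with T_A + T_B = T₀.
J_AC = 3.26×10^-5 m⁴, J_CB = 3.82×10^-6 m⁴, so T_A = T₀·(J_AC/a)/((J_AC/a)+(J_CB/b)) = 11780 N·m, T_B = 721.1 N·m.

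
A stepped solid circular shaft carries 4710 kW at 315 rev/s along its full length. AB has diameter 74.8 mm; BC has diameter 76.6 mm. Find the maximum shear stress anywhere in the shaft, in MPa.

ω = 2π·315 = 1979 rad/s, so T = P/ω = 4710×10³ / 1979 = 2380 N·m.
Under the same torque, τ_max = 16T/(πd³) is largest where d is smallest — segment AB (d = 74.8 mm).
τ_max = 16·2380/(π·(0.0748)³) = 2.896×10^7 Pa.

29.0 MPa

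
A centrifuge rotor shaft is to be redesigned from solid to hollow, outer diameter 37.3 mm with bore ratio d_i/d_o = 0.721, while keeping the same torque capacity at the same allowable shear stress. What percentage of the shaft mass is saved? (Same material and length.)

40.8 %

Equal τ_max and T ⇒ the solid shaft needs d_s³ = d_o³(1−k⁴), so d_s = 37.3·(1−0.721⁴)^(1/3) = 33.58 mm.
Area ratio A_h/A_s = d_o²(1−k²)/d_s² = (1−k²)/(1−k⁴)^(2/3) = 0.5924.
Mass saving = 1 − 0.5924 = 40.8 %.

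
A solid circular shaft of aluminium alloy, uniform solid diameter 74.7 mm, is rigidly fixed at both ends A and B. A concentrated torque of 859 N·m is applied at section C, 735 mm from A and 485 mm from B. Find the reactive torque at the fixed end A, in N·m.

341 N·m

With uniform GJ and both ends fixed, compatibility θ_AC = θ_CB gives T_A·a = T_B·b, together with T_A + T_B = T₀.
T_A = T₀·b/(a+b) = 859.0·485/1220 = 341.5 N·m; T_B = 517.5 N·m.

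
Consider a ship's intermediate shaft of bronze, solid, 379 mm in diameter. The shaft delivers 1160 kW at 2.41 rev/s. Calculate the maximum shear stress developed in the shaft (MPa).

ω = 2π·2.41 = 15.14 rad/s, so T = P/ω = 1160×10³ / 15.14 = 76610 N·m.
J = πd⁴/32 = π(0.379)⁴/32 = 2.026×10^-3 m⁴.
τ_max = T·r/J = 76610 × 0.190 / 2.026×10^-3 = 7.167×10^6 Pa.

7.17 MPa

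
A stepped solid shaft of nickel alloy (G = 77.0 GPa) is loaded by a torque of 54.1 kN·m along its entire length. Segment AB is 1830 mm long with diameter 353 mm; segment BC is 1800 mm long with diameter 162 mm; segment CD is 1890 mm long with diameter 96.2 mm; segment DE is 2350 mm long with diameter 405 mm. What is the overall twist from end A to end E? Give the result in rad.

0.178 rad

J_AB = π(0.353)⁴/32 = 1.52×10^-3 m⁴; J_BC = π(0.162)⁴/32 = 6.76×10^-5 m⁴; J_CD = π(0.0962)⁴/32 = 8.41×10^-6 m⁴; J_DE = π(0.405)⁴/32 = 2.64×10^-3 m⁴.
θ = (T/G)·Σ L_i/J_i = (54100/77.0×10⁹)·(1.83/1.52×10^-3 + 1.80/6.76×10^-5 + 1.89/8.41×10^-6 + 2.35/2.64×10^-3) = 0.1781 rad.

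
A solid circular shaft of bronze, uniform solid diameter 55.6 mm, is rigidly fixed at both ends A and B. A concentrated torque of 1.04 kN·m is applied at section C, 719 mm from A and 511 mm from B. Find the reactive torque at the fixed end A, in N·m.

432 N·m

With uniform GJ and both ends fixed, compatibility θ_AC = θ_CB gives T_A·a = T_B·b, together with T_A + T_B = T₀.
T_A = T₀·b/(a+b) = 1040·511/1230 = 432.1 N·m; T_B = 607.9 N·m.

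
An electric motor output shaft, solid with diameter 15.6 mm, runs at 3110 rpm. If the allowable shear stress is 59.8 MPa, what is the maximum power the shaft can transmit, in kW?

J = πd⁴/32 = π(0.0156)⁴/32 = 5.814×10^-9 m⁴.
T_max = τ_allow·J/r = 5.98×10^7 × 5.814×10^-9 / 0.00780 = 44.58 N·m.
ω = 2π·3110/60 = 325.7 rad/s, so P_max = T_max·ω = 1.452×10^4 W.

14.5 kW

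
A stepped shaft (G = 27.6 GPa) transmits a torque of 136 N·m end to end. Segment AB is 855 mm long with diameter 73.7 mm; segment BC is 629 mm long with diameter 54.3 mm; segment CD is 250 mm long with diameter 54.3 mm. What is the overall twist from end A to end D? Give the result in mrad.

J_AB = π(0.0737)⁴/32 = 2.90×10^-6 m⁴; J_BC = π(0.0543)⁴/32 = 8.53×10^-7 m⁴; J_CD = π(0.0543)⁴/32 = 8.53×10^-7 m⁴.
θ = (T/G)·Σ L_i/J_i = (136.0/27.6×10⁹)·(0.855/2.90×10^-6 + 0.629/8.53×10^-7 + 0.250/8.53×10^-7) = 6.529×10^-3 rad.

6.53 mrad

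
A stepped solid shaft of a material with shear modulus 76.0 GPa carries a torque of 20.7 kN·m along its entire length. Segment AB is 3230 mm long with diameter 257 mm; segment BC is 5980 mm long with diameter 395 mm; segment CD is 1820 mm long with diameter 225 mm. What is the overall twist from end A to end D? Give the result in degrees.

J_AB = π(0.257)⁴/32 = 4.28×10^-4 m⁴; J_BC = π(0.395)⁴/32 = 2.39×10^-3 m⁴; J_CD = π(0.225)⁴/32 = 2.52×10^-4 m⁴.
θ = (T/G)·Σ L_i/J_i = (20700/76.0×10⁹)·(3.23/4.28×10^-4 + 5.98/2.39×10^-3 + 1.82/2.52×10^-4) = 4.706×10^-3 rad.

0.270°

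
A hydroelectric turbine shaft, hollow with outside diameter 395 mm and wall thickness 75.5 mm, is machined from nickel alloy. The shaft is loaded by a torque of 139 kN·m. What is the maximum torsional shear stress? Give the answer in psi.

1950 psi

J = π(d_o⁴ − d_i⁴)/32 = π(0.395⁴ − 0.244⁴)/32 = 2.042×10^-3 m⁴.
τ_max = T·r/J = 139000 × 0.198 / 2.042×10^-3 = 1.344×10^7 Pa.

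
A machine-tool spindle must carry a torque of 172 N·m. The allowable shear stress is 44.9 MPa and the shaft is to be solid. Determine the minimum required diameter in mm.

For a solid shaft τ_max = 16T/(πd³), so d = (16T/(π τ_allow))^(1/3) = (16·172.0/(π·4.49×10^7))^(1/3) = 0.02692 m.

26.9 mm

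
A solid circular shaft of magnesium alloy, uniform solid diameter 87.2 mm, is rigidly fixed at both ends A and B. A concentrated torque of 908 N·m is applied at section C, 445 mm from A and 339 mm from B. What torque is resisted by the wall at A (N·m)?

With uniform GJ and both ends fixed, compatibility θ_AC = θ_CB gives T_A·a = T_B·b, together with T_A + T_B = T₀.
T_A = T₀·b/(a+b) = 908.0·339/784.0 = 392.6 N·m; T_B = 515.4 N·m.

393 N·m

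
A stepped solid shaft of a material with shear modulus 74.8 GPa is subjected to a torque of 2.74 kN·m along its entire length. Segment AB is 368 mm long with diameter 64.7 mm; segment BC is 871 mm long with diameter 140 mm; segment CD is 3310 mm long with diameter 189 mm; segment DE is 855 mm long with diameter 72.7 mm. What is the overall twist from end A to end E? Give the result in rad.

J_AB = π(0.0647)⁴/32 = 1.72×10^-6 m⁴; J_BC = π(0.140)⁴/32 = 3.77×10^-5 m⁴; J_CD = π(0.189)⁴/32 = 1.25×10^-4 m⁴; J_DE = π(0.0727)⁴/32 = 2.74×10^-6 m⁴.
θ = (T/G)·Σ L_i/J_i = (2740/74.8×10⁹)·(0.368/1.72×10^-6 + 0.871/3.77×10^-5 + 3.31/1.25×10^-4 + 0.855/2.74×10^-6) = 0.02107 rad.

0.0211 rad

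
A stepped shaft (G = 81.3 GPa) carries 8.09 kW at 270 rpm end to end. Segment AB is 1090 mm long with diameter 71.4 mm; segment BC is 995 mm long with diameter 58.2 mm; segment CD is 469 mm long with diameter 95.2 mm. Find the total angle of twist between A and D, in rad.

0.00482 rad

ω = 2π·270/60 = 28.27 rad/s, so T = P/ω = 8.09×10³ / 28.27 = 286.1 N·m.
J_AB = π(0.0714)⁴/32 = 2.55×10^-6 m⁴; J_BC = π(0.0582)⁴/32 = 1.13×10^-6 m⁴; J_CD = π(0.0952)⁴/32 = 8.06×10^-6 m⁴.
θ = (T/G)·Σ L_i/J_i = (286.1/81.3×10⁹)·(1.09/2.55×10^-6 + 0.995/1.13×10^-6 + 0.469/8.06×10^-6) = 4.817×10^-3 rad.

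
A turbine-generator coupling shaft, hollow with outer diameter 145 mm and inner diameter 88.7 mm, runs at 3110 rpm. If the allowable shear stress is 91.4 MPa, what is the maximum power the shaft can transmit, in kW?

15300 kW

J = π(d_o⁴ − d_i⁴)/32 = π(0.145⁴ − 0.0887⁴)/32 = 3.732×10^-5 m⁴.
T_max = τ_allow·J/r = 9.14×10^7 × 3.732×10^-5 / 0.0725 = 47050 N·m.
ω = 2π·3110/60 = 325.7 rad/s, so P_max = T_max·ω = 1.532×10^7 W.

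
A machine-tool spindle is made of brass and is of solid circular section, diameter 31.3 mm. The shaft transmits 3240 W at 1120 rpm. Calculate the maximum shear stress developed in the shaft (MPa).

ω = 2π·1120/60 = 117.3 rad/s, so T = P/ω = 3240 / 117.3 = 27.62 N·m.
J = πd⁴/32 = π(0.0313)⁴/32 = 9.423×10^-8 m⁴.
τ_max = T·r/J = 27.62 × 0.0157 / 9.423×10^-8 = 4.588×10^6 Pa.

4.59 MPa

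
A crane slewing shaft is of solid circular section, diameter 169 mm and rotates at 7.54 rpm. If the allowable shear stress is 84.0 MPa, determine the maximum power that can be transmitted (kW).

J = πd⁴/32 = π(0.169)⁴/32 = 8.008×10^-5 m⁴.
T_max = τ_allow·J/r = 8.40×10^7 × 8.008×10^-5 / 0.0845 = 79610 N·m.
ω = 2π·7.54/60 = 0.7896 rad/s, so P_max = T_max·ω = 6.286×10^4 W.

62.9 kW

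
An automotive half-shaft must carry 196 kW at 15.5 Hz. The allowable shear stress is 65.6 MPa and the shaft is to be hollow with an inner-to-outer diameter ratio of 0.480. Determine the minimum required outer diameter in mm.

54.8 mm

ω = 2π·15.5 = 97.39 rad/s, so T = P/ω = 196×10³ / 97.39 = 2013 N·m.
For a hollow shaft with d_i/d_o = 0.480: τ_max = 16T/(π d_o³ (1−k⁴)), so d_o = [16T/(π τ_allow (1−k⁴))]^(1/3) = [16·2013/(π·6.56×10^7·0.9469)]^(1/3) = 0.05485 m.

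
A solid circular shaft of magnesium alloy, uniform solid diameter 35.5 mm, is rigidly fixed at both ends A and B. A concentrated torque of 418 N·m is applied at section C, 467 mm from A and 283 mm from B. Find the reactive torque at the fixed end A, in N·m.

With uniform GJ and both ends fixed, compatibility θ_AC = θ_CB gives T_A·a = T_B·b, together with T_A + T_B = T₀.
T_A = T₀·b/(a+b) = 418.0·283/750.0 = 157.7 N·m; T_B = 260.3 N·m.

158 N·m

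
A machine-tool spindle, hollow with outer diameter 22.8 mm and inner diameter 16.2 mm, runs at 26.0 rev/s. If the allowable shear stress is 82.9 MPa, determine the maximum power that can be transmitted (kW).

23.5 kW

J = π(d_o⁴ − d_i⁴)/32 = π(0.0228⁴ − 0.0162⁴)/32 = 1.977×10^-8 m⁴.
T_max = τ_allow·J/r = 8.29×10^7 × 1.977×10^-8 / 0.0114 = 143.8 N·m.
ω = 2π·26.0 = 163.4 rad/s, so P_max = T_max·ω = 2.348×10^4 W.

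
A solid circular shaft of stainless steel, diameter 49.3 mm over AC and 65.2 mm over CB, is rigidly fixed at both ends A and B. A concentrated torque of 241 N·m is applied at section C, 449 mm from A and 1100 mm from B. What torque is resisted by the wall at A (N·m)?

Compatibility: T_A·a/J_AC = T_B·b/J_CB with T_A + T_B = T₀.
J_AC = 5.80×10^-7 m⁴, J_CB = 1.77×10^-6 m⁴, so T_A = T₀·(J_AC/a)/((J_AC/a)+(J_CB/b)) = 107.2 N·m, T_B = 133.8 N·m.

107 N·m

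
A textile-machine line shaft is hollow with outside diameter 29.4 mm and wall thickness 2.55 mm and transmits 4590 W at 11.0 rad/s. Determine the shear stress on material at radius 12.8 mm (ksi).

ω = 11.0 rad/s, so T = P/ω = 4590 / 11.00 = 417.3 N·m.
J = π(d_o⁴ − d_i⁴)/32 = π(0.0294⁴ − 0.0243⁴)/32 = 3.912×10^-8 m⁴.
Shear stress varies linearly with radius: τ = T·r/J = 417.3 × 0.0128 / 3.912×10^-8 = 1.365×10^8 Pa.

19.8 ksi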